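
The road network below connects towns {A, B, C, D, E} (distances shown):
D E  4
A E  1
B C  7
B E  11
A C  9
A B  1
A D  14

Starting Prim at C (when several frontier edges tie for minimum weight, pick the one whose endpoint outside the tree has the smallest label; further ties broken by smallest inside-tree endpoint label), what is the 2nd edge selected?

Prim, starting at C.
Step 1: cheapest edge leaving the tree is B C (7); add B.
Step 2: cheapest edge leaving the tree is A B (1); add A.
Step 3: cheapest edge leaving the tree is A E (1); add E.
Step 4: cheapest edge leaving the tree is D E (4); add D.
The 2nd edge added is A B.

A-B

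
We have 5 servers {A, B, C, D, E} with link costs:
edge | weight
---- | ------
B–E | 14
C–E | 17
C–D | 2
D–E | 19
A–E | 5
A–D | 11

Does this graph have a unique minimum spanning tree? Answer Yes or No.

Sort edges by weight, then run Kruskal:
C–D (2): add. Components now {A} {B} {C,D} {E}
A–E (5): add. Components now {A,E} {B} {C,D}
A–D (11): add. Components now {A,C,D,E} {B}
B–E (14): add. Components now {A,B,C,D,E}
Every non-tree edge has weight strictly greater than the heaviest edge on the tree path between its endpoints, so the MST is unique.

Yes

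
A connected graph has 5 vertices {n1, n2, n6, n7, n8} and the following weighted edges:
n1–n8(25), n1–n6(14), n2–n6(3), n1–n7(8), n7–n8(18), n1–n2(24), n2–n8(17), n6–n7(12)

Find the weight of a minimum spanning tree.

Kruskal's algorithm — process edges by increasing weight (ties by edge label):
n2–n6 (3): add. Components now {n2,n6} {n1} {n8} {n7}
n1–n7 (8): add. Components now {n2,n6} {n1,n7} {n8}
n6–n7 (12): add. Components now {n1,n2,n6,n7} {n8}
n1–n6 (14): skip — n1 and n6 already connected.
n2–n8 (17): add. Components now {n1,n2,n6,n7,n8}
MST edges: n2–n6, n1–n7, n6–n7, n2–n8; total weight 3+8+12+17 = 40.

40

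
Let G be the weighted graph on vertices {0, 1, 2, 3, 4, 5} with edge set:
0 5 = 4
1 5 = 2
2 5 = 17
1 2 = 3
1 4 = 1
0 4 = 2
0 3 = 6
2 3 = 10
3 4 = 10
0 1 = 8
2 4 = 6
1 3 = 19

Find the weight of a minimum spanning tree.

14

Kruskal's algorithm — process edges by increasing weight (ties by edge label):
1 4 (1): add — endpoints in different components.
0 4 (2): add — endpoints in different components.
1 5 (2): add — endpoints in different components.
1 2 (3): add — endpoints in different components.
0 5 (4): skip — 0 and 5 already connected.
0 3 (6): add — endpoints in different components.
MST edges: 1 4, 0 4, 1 5, 1 2, 0 3; total weight 1+2+2+3+6 = 14.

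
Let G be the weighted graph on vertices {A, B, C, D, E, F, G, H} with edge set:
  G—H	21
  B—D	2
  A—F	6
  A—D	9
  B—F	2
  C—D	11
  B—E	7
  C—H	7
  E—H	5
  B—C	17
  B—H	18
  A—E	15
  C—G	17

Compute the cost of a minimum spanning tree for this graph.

Grow the tree from E using Prim:
Step 1: frontier [E—H 5, B—E 7, A—E 15] → take E—H (5); add H.
Step 2: frontier [B—E 7, A—E 15, C—H 7, B—H 18, G—H 21] → take B—E (7); add B.
Step 3: frontier [B—D 2, B—F 2, B—C 17, A—E 15, C—H 7, G—H 21] → take B—D (2); add D.
Step 4: frontier [B—F 2, B—C 17, A—D 9, C—D 11, A—E 15, C—H 7, G—H 21] → take B—F (2); add F.
Step 5: frontier [B—C 17, A—D 9, C—D 11, A—E 15, A—F 6, C—H 7, G—H 21] → take A—F (6); add A.
Step 6: frontier [B—C 17, C—D 11, C—H 7, G—H 21] → take C—H (7); add C.
Step 7: frontier [C—G 17, G—H 21] → take C—G (17); add G.
MST edges: E—H, B—E, B—D, B—F, A—F, C—H, C—G; total weight 5+7+2+2+6+7+17 = 46.

46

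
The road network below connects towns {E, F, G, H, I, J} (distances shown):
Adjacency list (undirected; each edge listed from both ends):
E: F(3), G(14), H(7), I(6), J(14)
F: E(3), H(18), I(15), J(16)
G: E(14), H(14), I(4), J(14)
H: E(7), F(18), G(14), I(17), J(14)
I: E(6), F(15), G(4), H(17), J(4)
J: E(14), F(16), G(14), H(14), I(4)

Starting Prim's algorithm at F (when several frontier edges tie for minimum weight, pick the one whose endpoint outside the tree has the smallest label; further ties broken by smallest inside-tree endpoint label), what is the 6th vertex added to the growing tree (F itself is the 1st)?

H

Grow the tree from F using Prim:
Step 1: cheapest edge leaving the tree is E—F (3); add E.
Step 2: cheapest edge leaving the tree is E—I (6); add I.
Step 3: cheapest edge leaving the tree is G—I (4); add G.
Step 4: cheapest edge leaving the tree is I—J (4); add J.
Step 5: cheapest edge leaving the tree is E—H (7); add H.
Vertex order: F, E, I, G, J, H. The 6th vertex is H.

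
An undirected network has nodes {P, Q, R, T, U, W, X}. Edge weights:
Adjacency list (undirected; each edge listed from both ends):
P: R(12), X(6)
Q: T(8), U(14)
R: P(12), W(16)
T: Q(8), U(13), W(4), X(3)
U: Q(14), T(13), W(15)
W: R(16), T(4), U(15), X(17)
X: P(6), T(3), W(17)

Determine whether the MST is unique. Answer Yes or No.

Yes

Sort edges by weight, then run Kruskal:
T-X (3): add. Components now {R} {T,X} {U} {P} {W} {Q}
T-W (4): add. Components now {R} {T,W,X} {U} {P} {Q}
P-X (6): add. Components now {R} {P,T,W,X} {U} {Q}
Q-T (8): add. Components now {R} {P,Q,T,W,X} {U}
P-R (12): add. Components now {P,Q,R,T,W,X} {U}
T-U (13): add. Components now {P,Q,R,T,U,W,X}
Every non-tree edge has weight strictly greater than the heaviest edge on the tree path between its endpoints, so the MST is unique.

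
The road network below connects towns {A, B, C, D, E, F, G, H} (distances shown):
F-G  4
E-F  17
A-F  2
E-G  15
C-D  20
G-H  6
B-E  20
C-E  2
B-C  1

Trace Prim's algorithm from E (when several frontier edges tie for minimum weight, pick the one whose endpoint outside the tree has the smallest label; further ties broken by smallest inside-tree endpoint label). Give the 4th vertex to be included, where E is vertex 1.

Grow the tree from E using Prim:
Step 1: frontier [C-E 2, E-G 15, E-F 17, B-E 20] → take C-E (2); add C.
Step 2: frontier [B-C 1, C-D 20, E-G 15, E-F 17, B-E 20] → take B-C (1); add B.
Step 3: frontier [C-D 20, E-G 15, E-F 17] → take E-G (15); add G.
Step 4: frontier [C-D 20, E-F 17, F-G 4, G-H 6] → take F-G (4); add F.
Step 5: frontier [C-D 20, A-F 2, G-H 6] → take A-F (2); add A.
Step 6: frontier [C-D 20, G-H 6] → take G-H (6); add H.
Step 7: frontier [C-D 20] → take C-D (20); add D.
Vertex order: E, C, B, G, F, A, H, D. The 4th vertex is G.

G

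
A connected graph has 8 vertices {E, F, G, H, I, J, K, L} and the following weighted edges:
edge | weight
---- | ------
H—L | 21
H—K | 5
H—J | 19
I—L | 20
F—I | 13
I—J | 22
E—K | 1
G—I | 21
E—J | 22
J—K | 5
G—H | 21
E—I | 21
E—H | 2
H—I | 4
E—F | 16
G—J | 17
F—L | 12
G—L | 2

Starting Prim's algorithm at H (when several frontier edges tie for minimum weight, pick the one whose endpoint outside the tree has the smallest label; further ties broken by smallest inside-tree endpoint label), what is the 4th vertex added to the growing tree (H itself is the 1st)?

Prim, starting at H.
Step 1: cheapest edge leaving the tree is E—H (2); add E.
Step 2: cheapest edge leaving the tree is E—K (1); add K.
Step 3: cheapest edge leaving the tree is H—I (4); add I.
Step 4: cheapest edge leaving the tree is J—K (5); add J.
Step 5: cheapest edge leaving the tree is F—I (13); add F.
Step 6: cheapest edge leaving the tree is F—L (12); add L.
Step 7: cheapest edge leaving the tree is G—L (2); add G.
Vertex order: H, E, K, I, J, F, L, G. The 4th vertex is I.

I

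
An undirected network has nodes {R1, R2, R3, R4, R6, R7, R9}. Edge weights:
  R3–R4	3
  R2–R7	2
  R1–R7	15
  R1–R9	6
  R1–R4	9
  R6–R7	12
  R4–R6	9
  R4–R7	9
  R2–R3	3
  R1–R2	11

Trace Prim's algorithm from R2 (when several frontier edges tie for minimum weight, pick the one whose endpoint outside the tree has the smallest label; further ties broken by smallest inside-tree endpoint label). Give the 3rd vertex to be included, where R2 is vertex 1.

Grow the tree from R2 using Prim:
Step 1: cheapest edge leaving the tree is R2–R7 (2); add R7.
Step 2: cheapest edge leaving the tree is R2–R3 (3); add R3.
Step 3: cheapest edge leaving the tree is R3–R4 (3); add R4.
Step 4: cheapest edge leaving the tree is R1–R4 (9); add R1.
Step 5: cheapest edge leaving the tree is R1–R9 (6); add R9.
Step 6: cheapest edge leaving the tree is R4–R6 (9); add R6.
Vertex order: R2, R7, R3, R4, R1, R9, R6. The 3rd vertex is R3.

R3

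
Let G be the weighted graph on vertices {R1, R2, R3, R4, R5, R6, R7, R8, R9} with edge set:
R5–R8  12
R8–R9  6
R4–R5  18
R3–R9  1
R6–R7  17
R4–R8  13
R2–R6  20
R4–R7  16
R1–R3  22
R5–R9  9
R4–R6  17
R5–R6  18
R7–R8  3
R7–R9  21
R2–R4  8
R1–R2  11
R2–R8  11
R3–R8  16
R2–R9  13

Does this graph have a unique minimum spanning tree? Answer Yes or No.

No

Kruskal's algorithm — process edges by increasing weight (ties by edge label):
R3–R9 (1): add — endpoints in different components.
R7–R8 (3): add — endpoints in different components.
R8–R9 (6): add — endpoints in different components.
R2–R4 (8): add — endpoints in different components.
R5–R9 (9): add — endpoints in different components.
R1–R2 (11): add — endpoints in different components.
R2–R8 (11): add — endpoints in different components.
R5–R8 (12): skip — R8 and R5 already connected.
R2–R9 (13): skip — R9 and R2 already connected.
R4–R8 (13): skip — R4 and R8 already connected.
R3–R8 (16): skip — R3 and R8 already connected.
R4–R7 (16): skip — R4 and R7 already connected.
R4–R6 (17): add — endpoints in different components.
Non-tree edge R6–R7 has weight 17, equal to the heaviest edge on its tree cycle — swapping gives another MST of the same weight. Not unique.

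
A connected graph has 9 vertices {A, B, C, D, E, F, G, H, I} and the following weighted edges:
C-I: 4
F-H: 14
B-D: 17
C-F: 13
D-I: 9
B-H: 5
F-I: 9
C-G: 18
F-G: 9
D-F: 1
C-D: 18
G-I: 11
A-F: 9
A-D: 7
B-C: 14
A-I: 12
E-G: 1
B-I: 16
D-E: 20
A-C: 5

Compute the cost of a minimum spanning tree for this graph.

Prim's algorithm from B:
Step 1: cheapest edge leaving the tree is B-H (5); add H.
Step 2: cheapest edge leaving the tree is B-C (14); add C.
Step 3: cheapest edge leaving the tree is C-I (4); add I.
Step 4: cheapest edge leaving the tree is A-C (5); add A.
Step 5: cheapest edge leaving the tree is A-D (7); add D.
Step 6: cheapest edge leaving the tree is D-F (1); add F.
Step 7: cheapest edge leaving the tree is F-G (9); add G.
Step 8: cheapest edge leaving the tree is E-G (1); add E.
MST edges: B-H, B-C, C-I, A-C, A-D, D-F, F-G, E-G; total weight 5+14+4+5+7+1+9+1 = 46.

46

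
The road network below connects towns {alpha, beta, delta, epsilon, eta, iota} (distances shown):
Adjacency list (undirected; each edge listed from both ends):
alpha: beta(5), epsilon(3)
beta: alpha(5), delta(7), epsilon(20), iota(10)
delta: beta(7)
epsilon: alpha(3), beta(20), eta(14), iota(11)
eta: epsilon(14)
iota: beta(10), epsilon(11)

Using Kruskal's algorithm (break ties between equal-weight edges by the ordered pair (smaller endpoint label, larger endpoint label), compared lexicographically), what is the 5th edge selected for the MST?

Kruskal: consider edges lightest-first.
alpha epsilon (3): add — endpoints in different components.
alpha beta (5): add — endpoints in different components.
beta delta (7): add — endpoints in different components.
beta iota (10): add — endpoints in different components.
epsilon iota (11): skip — iota and epsilon already connected.
epsilon eta (14): add — endpoints in different components.
The 5th edge added is epsilon eta.

epsilon-eta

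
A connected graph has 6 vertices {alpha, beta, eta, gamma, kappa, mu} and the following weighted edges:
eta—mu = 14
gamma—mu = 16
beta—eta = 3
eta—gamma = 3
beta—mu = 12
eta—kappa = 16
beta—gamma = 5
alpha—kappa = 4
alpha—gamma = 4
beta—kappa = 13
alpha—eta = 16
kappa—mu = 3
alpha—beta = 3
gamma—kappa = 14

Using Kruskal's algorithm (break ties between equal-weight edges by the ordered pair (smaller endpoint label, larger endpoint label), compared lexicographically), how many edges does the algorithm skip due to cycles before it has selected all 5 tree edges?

Sort edges by weight, then run Kruskal:
alpha—beta (3): add — endpoints in different components.
beta—eta (3): add — endpoints in different components.
eta—gamma (3): add — endpoints in different components.
kappa—mu (3): add — endpoints in different components.
alpha—gamma (4): skip — gamma and alpha already connected.
alpha—kappa (4): add — endpoints in different components.
Edges rejected before the tree was complete: 1.

1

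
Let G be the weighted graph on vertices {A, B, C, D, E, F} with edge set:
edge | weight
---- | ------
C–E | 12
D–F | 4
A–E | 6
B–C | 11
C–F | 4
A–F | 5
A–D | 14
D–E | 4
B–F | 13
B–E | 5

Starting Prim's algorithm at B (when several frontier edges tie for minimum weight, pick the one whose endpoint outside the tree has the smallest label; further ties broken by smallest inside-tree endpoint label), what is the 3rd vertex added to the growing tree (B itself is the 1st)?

Prim, starting at B.
Step 1: cheapest edge leaving the tree is B–E (5); add E.
Step 2: cheapest edge leaving the tree is D–E (4); add D.
Step 3: cheapest edge leaving the tree is D–F (4); add F.
Step 4: cheapest edge leaving the tree is C–F (4); add C.
Step 5: cheapest edge leaving the tree is A–F (5); add A.
Vertex order: B, E, D, F, C, A. The 3rd vertex is D.

D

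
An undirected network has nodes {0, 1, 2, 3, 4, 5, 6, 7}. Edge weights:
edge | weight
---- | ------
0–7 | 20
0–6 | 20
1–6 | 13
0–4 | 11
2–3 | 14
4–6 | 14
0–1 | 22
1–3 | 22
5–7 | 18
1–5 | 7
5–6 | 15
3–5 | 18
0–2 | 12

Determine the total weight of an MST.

89

Grow the tree from 3 using Prim:
Step 1: frontier [2–3 14, 3–5 18, 1–3 22] → take 2–3 (14); add 2.
Step 2: frontier [0–2 12, 3–5 18, 1–3 22] → take 0–2 (12); add 0.
Step 3: frontier [0–4 11, 0–6 20, 0–7 20, 0–1 22, 3–5 18, 1–3 22] → take 0–4 (11); add 4.
Step 4: frontier [0–6 20, 0–7 20, 0–1 22, 3–5 18, 1–3 22, 4–6 14] → take 4–6 (14); add 6.
Step 5: frontier [0–7 20, 0–1 22, 3–5 18, 1–3 22, 1–6 13, 5–6 15] → take 1–6 (13); add 1.
Step 6: frontier [0–7 20, 1–5 7, 3–5 18, 5–6 15] → take 1–5 (7); add 5.
Step 7: frontier [0–7 20, 5–7 18] → take 5–7 (18); add 7.
MST edges: 2–3, 0–2, 0–4, 4–6, 1–6, 1–5, 5–7; total weight 14+12+11+14+13+7+18 = 89.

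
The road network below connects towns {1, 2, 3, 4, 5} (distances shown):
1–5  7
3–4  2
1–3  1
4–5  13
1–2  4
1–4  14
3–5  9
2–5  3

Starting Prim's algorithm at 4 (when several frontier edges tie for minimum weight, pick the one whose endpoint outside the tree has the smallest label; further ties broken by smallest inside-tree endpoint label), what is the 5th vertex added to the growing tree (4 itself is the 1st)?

5

Prim's algorithm from 4:
Step 1: cheapest edge leaving the tree is 3–4 (2); add 3.
Step 2: cheapest edge leaving the tree is 1–3 (1); add 1.
Step 3: cheapest edge leaving the tree is 1–2 (4); add 2.
Step 4: cheapest edge leaving the tree is 2–5 (3); add 5.
Vertex order: 4, 3, 1, 2, 5. The 5th vertex is 5.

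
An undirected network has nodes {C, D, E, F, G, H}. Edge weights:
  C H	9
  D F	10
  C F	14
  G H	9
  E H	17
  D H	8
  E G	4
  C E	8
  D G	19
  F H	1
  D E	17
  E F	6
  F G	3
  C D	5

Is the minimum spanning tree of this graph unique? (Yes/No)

Sort edges by weight, then run Kruskal:
F H (1): add — endpoints in different components.
F G (3): add — endpoints in different components.
E G (4): add — endpoints in different components.
C D (5): add — endpoints in different components.
E F (6): skip — E and F already connected.
C E (8): add — endpoints in different components.
Non-tree edge D H has weight 8, equal to the heaviest edge on its tree cycle — swapping gives another MST of the same weight. Not unique.

No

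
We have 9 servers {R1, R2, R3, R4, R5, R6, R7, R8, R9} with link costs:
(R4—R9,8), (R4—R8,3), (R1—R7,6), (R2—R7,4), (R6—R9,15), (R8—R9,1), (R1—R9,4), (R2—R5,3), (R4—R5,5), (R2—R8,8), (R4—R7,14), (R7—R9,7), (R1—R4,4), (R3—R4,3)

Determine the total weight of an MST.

Prim, starting at R2.
Step 1: cheapest edge leaving the tree is R2—R5 (3); add R5.
Step 2: cheapest edge leaving the tree is R2—R7 (4); add R7.
Step 3: cheapest edge leaving the tree is R4—R5 (5); add R4.
Step 4: cheapest edge leaving the tree is R3—R4 (3); add R3.
Step 5: cheapest edge leaving the tree is R4—R8 (3); add R8.
Step 6: cheapest edge leaving the tree is R8—R9 (1); add R9.
Step 7: cheapest edge leaving the tree is R1—R4 (4); add R1.
Step 8: cheapest edge leaving the tree is R6—R9 (15); add R6.
MST edges: R2—R5, R2—R7, R4—R5, R3—R4, R4—R8, R8—R9, R1—R4, R6—R9; total weight 3+4+5+3+3+1+4+15 = 38.

38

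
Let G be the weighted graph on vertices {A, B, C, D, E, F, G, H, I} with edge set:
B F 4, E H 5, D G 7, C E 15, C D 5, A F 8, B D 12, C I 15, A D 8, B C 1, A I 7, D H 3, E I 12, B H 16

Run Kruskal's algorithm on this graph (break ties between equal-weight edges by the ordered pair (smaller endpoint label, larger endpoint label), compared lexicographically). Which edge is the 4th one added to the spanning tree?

C-D

Kruskal's algorithm — process edges by increasing weight (ties by edge label):
B C (1): add — endpoints in different components.
D H (3): add — endpoints in different components.
B F (4): add — endpoints in different components.
C D (5): add — endpoints in different components.
E H (5): add — endpoints in different components.
A I (7): add — endpoints in different components.
D G (7): add — endpoints in different components.
A D (8): add — endpoints in different components.
The 4th edge added is C D.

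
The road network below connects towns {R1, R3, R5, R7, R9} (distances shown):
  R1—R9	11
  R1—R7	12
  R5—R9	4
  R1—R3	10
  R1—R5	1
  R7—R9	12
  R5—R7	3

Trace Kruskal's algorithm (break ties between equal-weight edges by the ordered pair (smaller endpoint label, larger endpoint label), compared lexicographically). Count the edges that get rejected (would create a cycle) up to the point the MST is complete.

0

Kruskal: consider edges lightest-first.
R1—R5 (1): add — endpoints in different components.
R5—R7 (3): add — endpoints in different components.
R5—R9 (4): add — endpoints in different components.
R1—R3 (10): add — endpoints in different components.
Edges rejected before the tree was complete: 0.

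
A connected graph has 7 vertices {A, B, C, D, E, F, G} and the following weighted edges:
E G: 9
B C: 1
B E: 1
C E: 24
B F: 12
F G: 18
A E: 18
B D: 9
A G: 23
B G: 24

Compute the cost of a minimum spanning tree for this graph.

Sort edges by weight, then run Kruskal:
B C (1): add. Components now {A} {B,C} {D} {E} {F} {G}
B E (1): add. Components now {A} {B,C,E} {D} {F} {G}
B D (9): add. Components now {A} {B,C,D,E} {F} {G}
E G (9): add. Components now {A} {B,C,D,E,G} {F}
B F (12): add. Components now {A} {B,C,D,E,F,G}
A E (18): add. Components now {A,B,C,D,E,F,G}
MST edges: B C, B E, B D, E G, B F, A E; total weight 1+1+9+9+12+18 = 50.

50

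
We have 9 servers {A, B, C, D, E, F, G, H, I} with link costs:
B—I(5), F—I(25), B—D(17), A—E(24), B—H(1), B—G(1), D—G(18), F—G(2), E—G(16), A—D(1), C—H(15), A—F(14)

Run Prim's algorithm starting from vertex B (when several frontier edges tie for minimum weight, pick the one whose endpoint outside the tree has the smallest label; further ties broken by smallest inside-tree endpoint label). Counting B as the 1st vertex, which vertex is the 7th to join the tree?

Grow the tree from B using Prim:
Step 1: frontier [B—G 1, B—H 1, B—I 5, B—D 17] → take B—G (1); add G.
Step 2: frontier [B—H 1, B—I 5, B—D 17, F—G 2, E—G 16, D—G 18] → take B—H (1); add H.
Step 3: frontier [B—I 5, B—D 17, F—G 2, E—G 16, D—G 18, C—H 15] → take F—G (2); add F.
Step 4: frontier [B—I 5, B—D 17, A—F 14, F—I 25, E—G 16, D—G 18, C—H 15] → take B—I (5); add I.
Step 5: frontier [B—D 17, A—F 14, E—G 16, D—G 18, C—H 15] → take A—F (14); add A.
Step 6: frontier [A—D 1, A—E 24, B—D 17, E—G 16, D—G 18, C—H 15] → take A—D (1); add D.
Step 7: frontier [A—E 24, E—G 16, C—H 15] → take C—H (15); add C.
Step 8: frontier [A—E 24, E—G 16] → take E—G (16); add E.
Vertex order: B, G, H, F, I, A, D, C, E. The 7th vertex is D.

D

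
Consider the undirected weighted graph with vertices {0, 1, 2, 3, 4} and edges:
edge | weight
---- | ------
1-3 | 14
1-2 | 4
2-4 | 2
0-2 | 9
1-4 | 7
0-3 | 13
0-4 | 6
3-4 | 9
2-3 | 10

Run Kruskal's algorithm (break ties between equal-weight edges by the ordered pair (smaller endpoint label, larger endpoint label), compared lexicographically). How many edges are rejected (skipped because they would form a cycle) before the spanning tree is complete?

2

Sort edges by weight, then run Kruskal:
2-4 (2): add. Components now {0} {1} {2,4} {3}
1-2 (4): add. Components now {0} {1,2,4} {3}
0-4 (6): add. Components now {0,1,2,4} {3}
1-4 (7): skip — 1 and 4 already connected.
0-2 (9): skip — 0 and 2 already connected.
3-4 (9): add. Components now {0,1,2,3,4}
Edges rejected before the tree was complete: 2.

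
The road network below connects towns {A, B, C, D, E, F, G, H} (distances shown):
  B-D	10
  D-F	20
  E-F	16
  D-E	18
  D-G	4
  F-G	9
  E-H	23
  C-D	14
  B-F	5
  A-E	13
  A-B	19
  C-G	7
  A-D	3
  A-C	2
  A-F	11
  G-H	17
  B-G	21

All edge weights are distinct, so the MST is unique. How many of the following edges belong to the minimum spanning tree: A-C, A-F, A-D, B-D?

Kruskal: consider edges lightest-first.
A-C (2): add — endpoints in different components.
A-D (3): add — endpoints in different components.
D-G (4): add — endpoints in different components.
B-F (5): add — endpoints in different components.
C-G (7): skip — C and G already connected.
F-G (9): add — endpoints in different components.
B-D (10): skip — B and D already connected.
A-F (11): skip — A and F already connected.
A-E (13): add — endpoints in different components.
C-D (14): skip — C and D already connected.
E-F (16): skip — E and F already connected.
G-H (17): add — endpoints in different components.
MST edge set: {A-C, A-D, D-G, B-F, F-G, A-E, G-H}.
Of the listed edges, {A-C, A-D} are in the MST → 2.

2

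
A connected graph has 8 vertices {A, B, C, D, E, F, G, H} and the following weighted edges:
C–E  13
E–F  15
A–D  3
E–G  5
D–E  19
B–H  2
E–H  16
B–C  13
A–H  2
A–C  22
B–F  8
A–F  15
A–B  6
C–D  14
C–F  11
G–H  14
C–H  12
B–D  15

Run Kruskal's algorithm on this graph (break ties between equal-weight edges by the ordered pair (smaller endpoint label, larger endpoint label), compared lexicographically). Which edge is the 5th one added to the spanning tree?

Sort edges by weight, then run Kruskal:
A–H (2): add — endpoints in different components.
B–H (2): add — endpoints in different components.
A–D (3): add — endpoints in different components.
E–G (5): add — endpoints in different components.
A–B (6): skip — A and B already connected.
B–F (8): add — endpoints in different components.
C–F (11): add — endpoints in different components.
C–H (12): skip — C and H already connected.
B–C (13): skip — B and C already connected.
C–E (13): add — endpoints in different components.
The 5th edge added is B–F.

B-F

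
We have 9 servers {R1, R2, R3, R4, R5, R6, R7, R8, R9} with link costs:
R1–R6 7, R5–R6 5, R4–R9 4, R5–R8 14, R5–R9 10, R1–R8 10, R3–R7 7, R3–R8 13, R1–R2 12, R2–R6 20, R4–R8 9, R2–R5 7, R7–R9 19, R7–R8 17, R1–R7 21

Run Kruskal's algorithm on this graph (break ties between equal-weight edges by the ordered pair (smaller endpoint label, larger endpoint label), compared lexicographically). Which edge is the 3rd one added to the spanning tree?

Kruskal's algorithm — process edges by increasing weight (ties by edge label):
R4–R9 (4): add — endpoints in different components.
R5–R6 (5): add — endpoints in different components.
R1–R6 (7): add — endpoints in different components.
R2–R5 (7): add — endpoints in different components.
R3–R7 (7): add — endpoints in different components.
R4–R8 (9): add — endpoints in different components.
R1–R8 (10): add — endpoints in different components.
R5–R9 (10): skip — R5 and R9 already connected.
R1–R2 (12): skip — R1 and R2 already connected.
R3–R8 (13): add — endpoints in different components.
The 3rd edge added is R1–R6.

R1-R6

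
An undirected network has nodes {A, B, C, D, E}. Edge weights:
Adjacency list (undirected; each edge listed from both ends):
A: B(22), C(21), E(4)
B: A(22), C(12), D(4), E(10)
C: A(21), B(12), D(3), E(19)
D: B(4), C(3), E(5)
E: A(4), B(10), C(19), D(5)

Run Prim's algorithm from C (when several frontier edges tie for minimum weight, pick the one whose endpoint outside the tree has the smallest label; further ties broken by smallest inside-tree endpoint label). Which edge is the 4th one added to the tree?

Prim's algorithm from C:
Step 1: frontier [C D 3, B C 12, C E 19, A C 21] → take C D (3); add D.
Step 2: frontier [B C 12, C E 19, A C 21, B D 4, D E 5] → take B D (4); add B.
Step 3: frontier [B E 10, A B 22, C E 19, A C 21, D E 5] → take D E (5); add E.
Step 4: frontier [A B 22, A C 21, A E 4] → take A E (4); add A.
The 4th edge added is A E.

A-E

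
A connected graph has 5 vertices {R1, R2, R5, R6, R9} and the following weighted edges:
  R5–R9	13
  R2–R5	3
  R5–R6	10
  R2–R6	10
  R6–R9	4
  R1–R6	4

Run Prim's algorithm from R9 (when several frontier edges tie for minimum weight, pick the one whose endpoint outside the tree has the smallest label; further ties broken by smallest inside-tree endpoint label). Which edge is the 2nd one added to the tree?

Prim's algorithm from R9:
Step 1: cheapest edge leaving the tree is R6–R9 (4); add R6.
Step 2: cheapest edge leaving the tree is R1–R6 (4); add R1.
Step 3: cheapest edge leaving the tree is R2–R6 (10); add R2.
Step 4: cheapest edge leaving the tree is R2–R5 (3); add R5.
The 2nd edge added is R1–R6.

R1-R6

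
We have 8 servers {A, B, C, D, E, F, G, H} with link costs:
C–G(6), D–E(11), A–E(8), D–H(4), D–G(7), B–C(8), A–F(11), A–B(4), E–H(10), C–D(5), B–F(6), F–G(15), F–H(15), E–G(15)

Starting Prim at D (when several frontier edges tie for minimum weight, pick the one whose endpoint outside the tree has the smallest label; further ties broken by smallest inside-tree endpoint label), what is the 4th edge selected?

B-C

Prim's algorithm from D:
Step 1: frontier [D–H 4, C–D 5, D–G 7, D–E 11] → take D–H (4); add H.
Step 2: frontier [C–D 5, D–G 7, D–E 11, E–H 10, F–H 15] → take C–D (5); add C.
Step 3: frontier [C–G 6, B–C 8, D–G 7, D–E 11, E–H 10, F–H 15] → take C–G (6); add G.
Step 4: frontier [B–C 8, D–E 11, E–G 15, F–G 15, E–H 10, F–H 15] → take B–C (8); add B.
Step 5: frontier [A–B 4, B–F 6, D–E 11, E–G 15, F–G 15, E–H 10, F–H 15] → take A–B (4); add A.
Step 6: frontier [A–E 8, A–F 11, B–F 6, D–E 11, E–G 15, F–G 15, E–H 10, F–H 15] → take B–F (6); add F.
Step 7: frontier [A–E 8, D–E 11, E–G 15, E–H 10] → take A–E (8); add E.
The 4th edge added is B–C.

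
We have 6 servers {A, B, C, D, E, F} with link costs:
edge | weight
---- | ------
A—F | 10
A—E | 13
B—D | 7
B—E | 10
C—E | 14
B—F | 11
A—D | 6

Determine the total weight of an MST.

Kruskal's algorithm — process edges by increasing weight (ties by edge label):
A—D (6): add. Components now {A,D} {B} {C} {E} {F}
B—D (7): add. Components now {A,B,D} {C} {E} {F}
A—F (10): add. Components now {A,B,D,F} {C} {E}
B—E (10): add. Components now {A,B,D,E,F} {C}
B—F (11): skip — B and F already connected.
A—E (13): skip — A and E already connected.
C—E (14): add. Components now {A,B,C,D,E,F}
MST edges: A—D, B—D, A—F, B—E, C—E; total weight 6+7+10+10+14 = 47.

47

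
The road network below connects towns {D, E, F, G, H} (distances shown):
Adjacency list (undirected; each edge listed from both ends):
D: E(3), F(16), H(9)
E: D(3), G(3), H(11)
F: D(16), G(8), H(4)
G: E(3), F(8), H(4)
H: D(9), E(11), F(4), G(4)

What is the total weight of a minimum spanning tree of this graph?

14

Grow the tree from E using Prim:
Step 1: frontier [D—E 3, E—G 3, E—H 11] → take D—E (3); add D.
Step 2: frontier [D—H 9, D—F 16, E—G 3, E—H 11] → take E—G (3); add G.
Step 3: frontier [D—H 9, D—F 16, E—H 11, G—H 4, F—G 8] → take G—H (4); add H.
Step 4: frontier [D—F 16, F—G 8, F—H 4] → take F—H (4); add F.
MST edges: D—E, E—G, G—H, F—H; total weight 3+3+4+4 = 14.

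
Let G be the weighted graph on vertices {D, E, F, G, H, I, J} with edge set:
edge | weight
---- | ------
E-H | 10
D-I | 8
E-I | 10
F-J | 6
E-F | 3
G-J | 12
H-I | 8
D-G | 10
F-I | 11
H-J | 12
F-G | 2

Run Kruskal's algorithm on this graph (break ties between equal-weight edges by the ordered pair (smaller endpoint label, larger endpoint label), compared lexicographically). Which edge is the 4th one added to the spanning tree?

D-I

Kruskal: consider edges lightest-first.
F-G (2): add — endpoints in different components.
E-F (3): add — endpoints in different components.
F-J (6): add — endpoints in different components.
D-I (8): add — endpoints in different components.
H-I (8): add — endpoints in different components.
D-G (10): add — endpoints in different components.
The 4th edge added is D-I.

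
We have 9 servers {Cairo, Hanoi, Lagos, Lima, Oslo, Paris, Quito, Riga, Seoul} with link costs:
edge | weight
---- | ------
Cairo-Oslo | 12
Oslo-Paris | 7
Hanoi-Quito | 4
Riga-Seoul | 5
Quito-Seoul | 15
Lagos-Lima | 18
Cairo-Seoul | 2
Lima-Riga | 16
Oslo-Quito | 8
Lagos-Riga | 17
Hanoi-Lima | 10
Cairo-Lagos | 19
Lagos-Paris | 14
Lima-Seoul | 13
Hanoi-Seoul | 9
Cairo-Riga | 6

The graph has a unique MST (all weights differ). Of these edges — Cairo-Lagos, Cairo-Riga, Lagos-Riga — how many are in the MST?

Kruskal: consider edges lightest-first.
Cairo-Seoul (2): add — endpoints in different components.
Hanoi-Quito (4): add — endpoints in different components.
Riga-Seoul (5): add — endpoints in different components.
Cairo-Riga (6): skip — Riga and Cairo already connected.
Oslo-Paris (7): add — endpoints in different components.
Oslo-Quito (8): add — endpoints in different components.
Hanoi-Seoul (9): add — endpoints in different components.
Hanoi-Lima (10): add — endpoints in different components.
Cairo-Oslo (12): skip — Oslo and Cairo already connected.
Lima-Seoul (13): skip — Seoul and Lima already connected.
Lagos-Paris (14): add — endpoints in different components.
MST edge set: {Cairo-Seoul, Hanoi-Quito, Riga-Seoul, Oslo-Paris, Oslo-Quito, Hanoi-Seoul, Hanoi-Lima, Lagos-Paris}.
Of the listed edges, {} are in the MST → 0.

0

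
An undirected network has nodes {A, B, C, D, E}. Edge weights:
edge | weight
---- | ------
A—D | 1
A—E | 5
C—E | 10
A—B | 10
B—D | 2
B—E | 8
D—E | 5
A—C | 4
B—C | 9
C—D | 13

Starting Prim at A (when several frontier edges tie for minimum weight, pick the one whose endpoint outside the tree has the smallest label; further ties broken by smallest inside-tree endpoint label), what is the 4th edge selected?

Grow the tree from A using Prim:
Step 1: cheapest edge leaving the tree is A—D (1); add D.
Step 2: cheapest edge leaving the tree is B—D (2); add B.
Step 3: cheapest edge leaving the tree is A—C (4); add C.
Step 4: cheapest edge leaving the tree is A—E (5); add E.
The 4th edge added is A—E.

A-E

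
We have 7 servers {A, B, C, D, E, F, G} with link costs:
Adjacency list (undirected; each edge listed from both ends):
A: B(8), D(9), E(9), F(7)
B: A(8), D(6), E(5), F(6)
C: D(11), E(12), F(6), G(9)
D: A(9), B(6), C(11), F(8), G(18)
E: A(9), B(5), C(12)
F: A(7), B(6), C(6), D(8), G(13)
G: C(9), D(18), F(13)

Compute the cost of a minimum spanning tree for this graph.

Kruskal: consider edges lightest-first.
B—E (5): add. Components now {A} {B,E} {C} {D} {F} {G}
B—D (6): add. Components now {A} {B,D,E} {C} {F} {G}
B—F (6): add. Components now {A} {B,D,E,F} {C} {G}
C—F (6): add. Components now {A} {B,C,D,E,F} {G}
A—F (7): add. Components now {A,B,C,D,E,F} {G}
A—B (8): skip — A and B already connected.
D—F (8): skip — D and F already connected.
A—D (9): skip — A and D already connected.
A—E (9): skip — A and E already connected.
C—G (9): add. Components now {A,B,C,D,E,F,G}
MST edges: B—E, B—D, B—F, C—F, A—F, C—G; total weight 5+6+6+6+7+9 = 39.

39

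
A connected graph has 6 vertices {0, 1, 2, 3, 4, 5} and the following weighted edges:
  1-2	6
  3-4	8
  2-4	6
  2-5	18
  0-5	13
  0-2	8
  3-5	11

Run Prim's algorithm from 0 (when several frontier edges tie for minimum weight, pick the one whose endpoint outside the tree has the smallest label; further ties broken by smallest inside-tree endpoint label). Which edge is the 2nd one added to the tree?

1-2

Prim's algorithm from 0:
Step 1: frontier [0-2 8, 0-5 13] → take 0-2 (8); add 2.
Step 2: frontier [0-5 13, 1-2 6, 2-4 6, 2-5 18] → take 1-2 (6); add 1.
Step 3: frontier [0-5 13, 2-4 6, 2-5 18] → take 2-4 (6); add 4.
Step 4: frontier [0-5 13, 2-5 18, 3-4 8] → take 3-4 (8); add 3.
Step 5: frontier [0-5 13, 2-5 18, 3-5 11] → take 3-5 (11); add 5.
The 2nd edge added is 1-2.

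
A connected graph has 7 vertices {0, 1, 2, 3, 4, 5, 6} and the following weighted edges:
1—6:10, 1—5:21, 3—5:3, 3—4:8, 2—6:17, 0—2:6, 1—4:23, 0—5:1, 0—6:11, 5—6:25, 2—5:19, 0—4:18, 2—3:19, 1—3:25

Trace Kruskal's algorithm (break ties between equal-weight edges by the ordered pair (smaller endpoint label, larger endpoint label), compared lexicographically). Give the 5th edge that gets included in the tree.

Kruskal: consider edges lightest-first.
0—5 (1): add — endpoints in different components.
3—5 (3): add — endpoints in different components.
0—2 (6): add — endpoints in different components.
3—4 (8): add — endpoints in different components.
1—6 (10): add — endpoints in different components.
0—6 (11): add — endpoints in different components.
The 5th edge added is 1—6.

1-6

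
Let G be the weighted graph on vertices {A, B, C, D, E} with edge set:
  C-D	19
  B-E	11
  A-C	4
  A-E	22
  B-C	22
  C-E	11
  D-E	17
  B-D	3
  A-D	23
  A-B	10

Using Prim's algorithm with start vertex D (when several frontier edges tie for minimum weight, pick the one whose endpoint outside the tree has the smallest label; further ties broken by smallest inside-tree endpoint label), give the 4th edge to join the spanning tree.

Grow the tree from D using Prim:
Step 1: frontier [B-D 3, D-E 17, C-D 19, A-D 23] → take B-D (3); add B.
Step 2: frontier [A-B 10, B-E 11, B-C 22, D-E 17, C-D 19, A-D 23] → take A-B (10); add A.
Step 3: frontier [A-C 4, A-E 22, B-E 11, B-C 22, D-E 17, C-D 19] → take A-C (4); add C.
Step 4: frontier [A-E 22, B-E 11, C-E 11, D-E 17] → take B-E (11); add E.
The 4th edge added is B-E.

B-E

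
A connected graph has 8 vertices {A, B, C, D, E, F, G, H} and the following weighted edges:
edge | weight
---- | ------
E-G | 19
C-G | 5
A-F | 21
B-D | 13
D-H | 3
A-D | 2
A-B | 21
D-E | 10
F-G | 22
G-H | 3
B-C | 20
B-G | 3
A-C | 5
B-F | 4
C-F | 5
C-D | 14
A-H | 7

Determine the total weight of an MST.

Sort edges by weight, then run Kruskal:
A-D (2): add — endpoints in different components.
B-G (3): add — endpoints in different components.
D-H (3): add — endpoints in different components.
G-H (3): add — endpoints in different components.
B-F (4): add — endpoints in different components.
A-C (5): add — endpoints in different components.
C-F (5): skip — C and F already connected.
C-G (5): skip — C and G already connected.
A-H (7): skip — A and H already connected.
D-E (10): add — endpoints in different components.
MST edges: A-D, B-G, D-H, G-H, B-F, A-C, D-E; total weight 2+3+3+3+4+5+10 = 30.

30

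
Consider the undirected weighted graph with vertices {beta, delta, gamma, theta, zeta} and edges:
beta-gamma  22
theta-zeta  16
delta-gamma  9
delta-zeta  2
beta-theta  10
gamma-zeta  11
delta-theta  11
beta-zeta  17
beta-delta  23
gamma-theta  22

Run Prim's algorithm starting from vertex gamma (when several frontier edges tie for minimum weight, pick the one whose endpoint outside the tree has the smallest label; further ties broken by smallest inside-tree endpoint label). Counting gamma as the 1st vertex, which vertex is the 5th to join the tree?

beta

Prim's algorithm from gamma:
Step 1: cheapest edge leaving the tree is delta-gamma (9); add delta.
Step 2: cheapest edge leaving the tree is delta-zeta (2); add zeta.
Step 3: cheapest edge leaving the tree is delta-theta (11); add theta.
Step 4: cheapest edge leaving the tree is beta-theta (10); add beta.
Vertex order: gamma, delta, zeta, theta, beta. The 5th vertex is beta.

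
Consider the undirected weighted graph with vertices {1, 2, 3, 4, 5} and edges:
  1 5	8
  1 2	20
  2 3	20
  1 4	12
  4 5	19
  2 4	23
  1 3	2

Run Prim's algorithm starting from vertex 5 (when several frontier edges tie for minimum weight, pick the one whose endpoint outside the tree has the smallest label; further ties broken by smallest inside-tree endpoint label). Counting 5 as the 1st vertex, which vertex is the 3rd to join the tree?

3

Prim, starting at 5.
Step 1: frontier [1 5 8, 4 5 19] → take 1 5 (8); add 1.
Step 2: frontier [1 3 2, 1 4 12, 1 2 20, 4 5 19] → take 1 3 (2); add 3.
Step 3: frontier [1 4 12, 1 2 20, 2 3 20, 4 5 19] → take 1 4 (12); add 4.
Step 4: frontier [1 2 20, 2 3 20, 2 4 23] → take 1 2 (20); add 2.
Vertex order: 5, 1, 3, 4, 2. The 3rd vertex is 3.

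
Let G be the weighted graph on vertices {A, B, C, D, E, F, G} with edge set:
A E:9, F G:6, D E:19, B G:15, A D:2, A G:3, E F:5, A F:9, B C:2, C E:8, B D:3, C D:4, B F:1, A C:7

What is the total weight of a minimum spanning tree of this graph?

16

Prim's algorithm from A:
Step 1: frontier [A D 2, A G 3, A C 7, A E 9, A F 9] → take A D (2); add D.
Step 2: frontier [A G 3, A C 7, A E 9, A F 9, B D 3, C D 4, D E 19] → take B D (3); add B.
Step 3: frontier [A G 3, A C 7, A E 9, A F 9, B F 1, B C 2, B G 15, C D 4, D E 19] → take B F (1); add F.
Step 4: frontier [A G 3, A C 7, A E 9, B C 2, B G 15, C D 4, D E 19, E F 5, F G 6] → take B C (2); add C.
Step 5: frontier [A G 3, A E 9, B G 15, C E 8, D E 19, E F 5, F G 6] → take A G (3); add G.
Step 6: frontier [A E 9, C E 8, D E 19, E F 5] → take E F (5); add E.
MST edges: A D, B D, B F, B C, A G, E F; total weight 2+3+1+2+3+5 = 16.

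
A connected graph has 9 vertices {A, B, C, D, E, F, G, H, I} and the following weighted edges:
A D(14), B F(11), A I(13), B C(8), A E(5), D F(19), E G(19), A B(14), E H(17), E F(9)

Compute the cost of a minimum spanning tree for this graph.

96

Kruskal's algorithm — process edges by increasing weight (ties by edge label):
A E (5): add — endpoints in different components.
B C (8): add — endpoints in different components.
E F (9): add — endpoints in different components.
B F (11): add — endpoints in different components.
A I (13): add — endpoints in different components.
A B (14): skip — A and B already connected.
A D (14): add — endpoints in different components.
E H (17): add — endpoints in different components.
D F (19): skip — D and F already connected.
E G (19): add — endpoints in different components.
MST edges: A E, B C, E F, B F, A I, A D, E H, E G; total weight 5+8+9+11+13+14+17+19 = 96.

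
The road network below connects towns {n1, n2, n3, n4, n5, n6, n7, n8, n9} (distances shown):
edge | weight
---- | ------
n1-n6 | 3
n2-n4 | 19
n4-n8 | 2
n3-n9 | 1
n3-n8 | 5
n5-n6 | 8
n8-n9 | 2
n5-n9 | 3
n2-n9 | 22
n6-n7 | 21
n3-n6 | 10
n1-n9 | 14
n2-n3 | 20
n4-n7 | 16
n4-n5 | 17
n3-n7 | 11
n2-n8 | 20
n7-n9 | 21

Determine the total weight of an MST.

Grow the tree from n9 using Prim:
Step 1: cheapest edge leaving the tree is n3-n9 (1); add n3.
Step 2: cheapest edge leaving the tree is n8-n9 (2); add n8.
Step 3: cheapest edge leaving the tree is n4-n8 (2); add n4.
Step 4: cheapest edge leaving the tree is n5-n9 (3); add n5.
Step 5: cheapest edge leaving the tree is n5-n6 (8); add n6.
Step 6: cheapest edge leaving the tree is n1-n6 (3); add n1.
Step 7: cheapest edge leaving the tree is n3-n7 (11); add n7.
Step 8: cheapest edge leaving the tree is n2-n4 (19); add n2.
MST edges: n3-n9, n8-n9, n4-n8, n5-n9, n5-n6, n1-n6, n3-n7, n2-n4; total weight 1+2+2+3+8+3+11+19 = 49.

49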